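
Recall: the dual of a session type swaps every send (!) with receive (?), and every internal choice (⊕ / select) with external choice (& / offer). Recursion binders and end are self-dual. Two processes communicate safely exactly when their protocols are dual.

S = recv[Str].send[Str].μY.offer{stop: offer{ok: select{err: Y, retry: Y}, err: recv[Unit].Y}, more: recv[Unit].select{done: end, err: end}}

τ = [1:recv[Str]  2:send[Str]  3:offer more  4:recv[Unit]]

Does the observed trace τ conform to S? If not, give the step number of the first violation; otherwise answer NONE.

NONE

step 1: recv[Str]  match  cont: send[Str].μY.…
step 2: send[Str]  match  cont: μY.…
step 3: offer more  match  cont: recv[Unit].select{done: end, err: end}
step 4: recv[Unit]  match  cont: select{done: end, err: end}
all 4 steps conform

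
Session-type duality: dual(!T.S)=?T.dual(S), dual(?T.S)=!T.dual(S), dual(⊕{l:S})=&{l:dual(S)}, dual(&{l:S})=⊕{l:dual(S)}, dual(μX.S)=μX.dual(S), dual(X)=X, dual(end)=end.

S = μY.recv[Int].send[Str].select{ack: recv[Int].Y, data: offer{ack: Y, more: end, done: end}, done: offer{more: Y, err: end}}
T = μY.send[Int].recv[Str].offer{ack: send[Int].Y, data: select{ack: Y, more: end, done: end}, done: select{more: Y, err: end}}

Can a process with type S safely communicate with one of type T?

μY | μY  ok (rec unchanged)
  recv[Int] | send[Int]  ok
    send[Str] | recv[Str]  ok
      select{ack,data,done} | offer{ack,data,done}  ok labels match
        case ack:
          recv[Int] | send[Int]  ok
            Y | Y  ok
        case data:
          offer{ack,more,done} | select{ack,more,done}  ok labels match
            case ack:
              Y | Y  ok
            case more:
              end | end  ok
            case done:
              end | end  ok
        case done:
          offer{more,err} | select{more,err}  ok labels match
            case more:
              Y | Y  ok
            case err:
              end | end  ok

YES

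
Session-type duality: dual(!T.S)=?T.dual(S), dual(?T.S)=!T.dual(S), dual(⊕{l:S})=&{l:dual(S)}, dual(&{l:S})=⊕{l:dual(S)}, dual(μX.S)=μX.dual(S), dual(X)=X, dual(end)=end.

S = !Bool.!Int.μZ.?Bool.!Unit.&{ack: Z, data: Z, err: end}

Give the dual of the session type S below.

!Bool = ?Bool
  !Int = ?Int
    μZ = μZ  (binder kept)
      ?Bool = !Bool
        !Unit = ?Unit
          &{ack,data,err} = ⊕{ack,data,err}  (external→internal)
            [ack]
              dual(Z) = Z
            [data]
              dual(Z) = Z
            [err]
              dual(end) = end

?Bool.?Int.μZ.!Bool.?Unit.⊕{ack: Z, data: Z, err: end}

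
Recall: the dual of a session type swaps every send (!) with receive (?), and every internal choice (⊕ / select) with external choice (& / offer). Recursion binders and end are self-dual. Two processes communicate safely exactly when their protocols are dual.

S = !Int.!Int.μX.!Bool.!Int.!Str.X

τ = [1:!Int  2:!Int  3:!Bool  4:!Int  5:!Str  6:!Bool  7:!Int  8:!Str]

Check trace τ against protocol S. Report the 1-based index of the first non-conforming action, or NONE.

@1 !Int  ✓  state: !Int.μX.…
@2 !Int  ✓  state: μX.…
@3 !Bool  ✓  state: !Int.!Str.μX.…
@4 !Int  ✓  state: !Str.μX.…
@5 !Str  ✓  state: μX.…
@6 !Bool  ✓  state: !Int.!Str.μX.…
@7 !Int  ✓  state: !Str.μX.…
@8 !Str  ✓  state: μX.…
τ conforms to S (length 8)

NONE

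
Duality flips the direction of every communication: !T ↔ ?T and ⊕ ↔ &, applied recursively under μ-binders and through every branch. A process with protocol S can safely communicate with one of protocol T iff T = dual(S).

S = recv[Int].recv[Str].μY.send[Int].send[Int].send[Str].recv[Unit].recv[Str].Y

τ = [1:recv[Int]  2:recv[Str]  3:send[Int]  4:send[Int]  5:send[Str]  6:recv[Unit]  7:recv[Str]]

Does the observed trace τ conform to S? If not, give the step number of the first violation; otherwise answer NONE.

NONE

@1 recv[Int]  ok  now at recv[Str].μY.…
@2 recv[Str]  ok  now at μY.…
@3 send[Int]  ok  now at send[Int].send[Str].recv[Unit].recv[Str].μY.…
@4 send[Int]  ok  now at send[Str].recv[Unit].recv[Str].μY.…
@5 send[Str]  ok  now at recv[Unit].recv[Str].μY.…
@6 recv[Unit]  ok  now at recv[Str].μY.…
@7 recv[Str]  ok  now at μY.…
τ conforms to S (length 7)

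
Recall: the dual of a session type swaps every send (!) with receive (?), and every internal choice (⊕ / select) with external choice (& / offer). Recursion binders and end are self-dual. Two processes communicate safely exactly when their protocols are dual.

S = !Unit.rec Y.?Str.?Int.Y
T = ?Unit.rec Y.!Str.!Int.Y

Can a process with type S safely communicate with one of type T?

!Unit | ?Unit  ✓
  rec Y | rec Y  ✓ (rec unchanged)
    ?Str | !Str  ✓
      ?Int | !Int  ✓
        Y | Y  ✓

YES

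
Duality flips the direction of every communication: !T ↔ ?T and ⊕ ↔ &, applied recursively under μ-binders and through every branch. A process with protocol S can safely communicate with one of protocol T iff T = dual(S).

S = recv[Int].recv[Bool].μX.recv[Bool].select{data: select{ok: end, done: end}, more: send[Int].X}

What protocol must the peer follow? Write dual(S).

recv[Int] → send[Int]
  recv[Bool] → send[Bool]
    μX → μX  (rec unchanged)
      recv[Bool] → send[Bool]
        select{data,more} → offer{data,more}  (select→offer)
          • data:
            select{ok,done} → offer{ok,done}  (select→offer)
              • ok:
                end self-dual
              • done:
                end self-dual
          • more:
            send[Int] → recv[Int]
              X self-dual

send[Int].send[Bool].μX.send[Bool].offer{data: offer{ok: end, done: end}, more: recv[Int].X}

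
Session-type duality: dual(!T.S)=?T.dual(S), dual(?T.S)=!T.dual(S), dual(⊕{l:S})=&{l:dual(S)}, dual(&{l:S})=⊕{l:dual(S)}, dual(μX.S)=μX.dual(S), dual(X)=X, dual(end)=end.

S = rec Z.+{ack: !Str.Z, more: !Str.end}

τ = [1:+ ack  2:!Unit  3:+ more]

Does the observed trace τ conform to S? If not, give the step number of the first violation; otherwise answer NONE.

step 1: + ack  match  cont: !Str.rec Z.…
step 2: got !Unit, protocol expects !Str  ✗

2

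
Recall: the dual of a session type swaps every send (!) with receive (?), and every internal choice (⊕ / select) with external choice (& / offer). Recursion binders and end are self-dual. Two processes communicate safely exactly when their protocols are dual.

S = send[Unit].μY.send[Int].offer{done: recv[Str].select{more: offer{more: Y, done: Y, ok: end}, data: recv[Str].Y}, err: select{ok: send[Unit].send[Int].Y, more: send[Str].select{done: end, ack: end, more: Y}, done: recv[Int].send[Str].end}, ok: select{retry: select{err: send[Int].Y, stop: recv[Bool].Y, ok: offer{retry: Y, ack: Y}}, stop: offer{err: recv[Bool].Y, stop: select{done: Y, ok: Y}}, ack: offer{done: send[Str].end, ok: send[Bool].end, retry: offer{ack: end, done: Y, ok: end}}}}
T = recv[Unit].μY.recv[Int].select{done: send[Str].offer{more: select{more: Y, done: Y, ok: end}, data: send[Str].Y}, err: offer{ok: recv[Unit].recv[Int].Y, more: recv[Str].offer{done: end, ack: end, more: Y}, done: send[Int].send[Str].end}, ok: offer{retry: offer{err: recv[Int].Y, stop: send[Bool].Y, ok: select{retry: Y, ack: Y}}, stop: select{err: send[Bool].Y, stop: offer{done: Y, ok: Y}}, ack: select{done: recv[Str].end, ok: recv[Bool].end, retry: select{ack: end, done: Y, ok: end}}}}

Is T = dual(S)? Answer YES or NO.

send[Unit] | recv[Unit]  match
  μY | μY  match (rec unchanged)
    send[Int] | recv[Int]  match
      offer{done,err,ok} | select{done,err,ok}  match labels match
        • done:
          recv[Str] | send[Str]  match
            select{more,data} | offer{more,data}  match labels match
              • more:
                offer{more,done,ok} | select{more,done,ok}  match labels match
                  • more:
                    Y | Y  match
                  • done:
                    Y | Y  match
                  • ok:
                    end | end  match
              • data:
                recv[Str] | send[Str]  match
                  Y | Y  match
        • err:
          select{ok,more,done} | offer{ok,more,done}  match labels match
            • ok:
              send[Unit] | recv[Unit]  match
                send[Int] | recv[Int]  match
                  Y | Y  match
            • more:
              send[Str] | recv[Str]  match
                select{done,ack,more} | offer{done,ack,more}  match labels match
                  • done:
                    end | end  match
                  • ack:
                    end | end  match
                  • more:
                    Y | Y  match
            • done:
              recv[Int] | send[Int]  match
                send[Str] | send[Str]  ✗ same direction on both sides — not dual

NO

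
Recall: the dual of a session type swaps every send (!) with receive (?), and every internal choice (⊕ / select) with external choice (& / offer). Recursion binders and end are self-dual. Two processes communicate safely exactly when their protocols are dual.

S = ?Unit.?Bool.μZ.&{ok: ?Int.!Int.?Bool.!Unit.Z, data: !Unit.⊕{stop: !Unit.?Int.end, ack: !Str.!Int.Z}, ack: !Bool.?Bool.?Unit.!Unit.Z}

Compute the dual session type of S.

?Unit ↦ !Unit
  ?Bool ↦ !Bool
    μZ ↦ μZ  (rec unchanged)
      &{ok,data,ack} ↦ ⊕{ok,data,ack}  (&→⊕)
        case ok:
          ?Int ↦ !Int
            !Int ↦ ?Int
              ?Bool ↦ !Bool
                !Unit ↦ ?Unit
                  Z self-dual
        case data:
          !Unit ↦ ?Unit
            ⊕{stop,ack} ↦ &{stop,ack}  (internal→external)
              case stop:
                !Unit ↦ ?Unit
                  ?Int ↦ !Int
                    end self-dual
              case ack:
                !Str ↦ ?Str
                  !Int ↦ ?Int
                    Z self-dual
        case ack:
          !Bool ↦ ?Bool
            ?Bool ↦ !Bool
              ?Unit ↦ !Unit
                !Unit ↦ ?Unit
                  Z self-dual

!Unit.!Bool.μZ.⊕{ok: !Int.?Int.!Bool.?Unit.Z, data: ?Unit.&{stop: ?Unit.!Int.end, ack: ?Str.?Int.Z}, ack: ?Bool.!Bool.!Unit.?Unit.Z}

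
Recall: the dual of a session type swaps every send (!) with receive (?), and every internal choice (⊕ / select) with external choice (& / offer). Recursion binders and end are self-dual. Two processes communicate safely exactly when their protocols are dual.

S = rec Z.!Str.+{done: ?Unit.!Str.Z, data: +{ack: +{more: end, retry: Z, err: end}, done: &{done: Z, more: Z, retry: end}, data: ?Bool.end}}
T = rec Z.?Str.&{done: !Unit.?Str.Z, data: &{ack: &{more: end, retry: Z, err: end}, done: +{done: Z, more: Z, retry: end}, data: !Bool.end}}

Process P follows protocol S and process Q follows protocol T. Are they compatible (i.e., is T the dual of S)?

rec Z | rec Z  ✓ (binder kept)
  !Str | ?Str  ✓
    +{done,data} | &{done,data}  ✓ same labels
      • done:
        ?Unit | !Unit  ✓
          !Str | ?Str  ✓
            Z | Z  ✓
      • data:
        +{ack,done,data} | &{ack,done,data}  ✓ same labels
          • ack:
            +{more,retry,err} | &{more,retry,err}  ✓ same labels
              • more:
                end | end  ✓
              • retry:
                Z | Z  ✓
              • err:
                end | end  ✓
          • done:
            &{done,more,retry} | +{done,more,retry}  ✓ same labels
              • done:
                Z | Z  ✓
              • more:
                Z | Z  ✓
              • retry:
                end | end  ✓
          • data:
            ?Bool | !Bool  ✓
              end | end  ✓

YES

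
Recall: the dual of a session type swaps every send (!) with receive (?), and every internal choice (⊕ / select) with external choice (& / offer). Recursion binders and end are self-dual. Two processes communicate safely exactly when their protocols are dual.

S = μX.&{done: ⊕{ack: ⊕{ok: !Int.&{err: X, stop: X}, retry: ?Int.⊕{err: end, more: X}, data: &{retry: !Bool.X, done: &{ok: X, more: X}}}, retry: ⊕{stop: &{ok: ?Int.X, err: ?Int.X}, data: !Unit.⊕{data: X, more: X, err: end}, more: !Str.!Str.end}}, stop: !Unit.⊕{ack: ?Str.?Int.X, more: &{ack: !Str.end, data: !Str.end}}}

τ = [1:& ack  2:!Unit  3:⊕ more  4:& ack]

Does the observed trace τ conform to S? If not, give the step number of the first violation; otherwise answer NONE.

[1] got & ack, protocol expects & done or & stop  ✗

1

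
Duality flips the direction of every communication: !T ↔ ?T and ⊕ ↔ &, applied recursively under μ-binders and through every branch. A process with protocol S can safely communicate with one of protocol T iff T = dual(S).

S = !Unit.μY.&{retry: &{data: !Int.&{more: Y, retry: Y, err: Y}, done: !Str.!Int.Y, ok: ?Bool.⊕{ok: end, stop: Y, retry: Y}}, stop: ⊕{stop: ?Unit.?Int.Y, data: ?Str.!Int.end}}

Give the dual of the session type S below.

!Unit = ?Unit
  μY = μY  (μ self-dual)
    &{retry,stop} = ⊕{retry,stop}  (offer→select)
      • retry:
        &{data,done,ok} = ⊕{data,done,ok}  (offer→select)
          • data:
            !Int = ?Int
              &{more,retry,err} = ⊕{more,retry,err}  (offer→select)
                • more:
                  Y ↦ Y
                • retry:
                  Y ↦ Y
                • err:
                  Y ↦ Y
          • done:
            !Str = ?Str
              !Int = ?Int
                Y ↦ Y
          • ok:
            ?Bool = !Bool
              ⊕{ok,stop,retry} = &{ok,stop,retry}  (internal→external)
                • ok:
                  end ↦ end
                • stop:
                  Y ↦ Y
                • retry:
                  Y ↦ Y
      • stop:
        ⊕{stop,data} = &{stop,data}  (internal→external)
          • stop:
            ?Unit = !Unit
              ?Int = !Int
                Y ↦ Y
          • data:
            ?Str = !Str
              !Int = ?Int
                end ↦ end

?Unit.μY.⊕{retry: ⊕{data: ?Int.⊕{more: Y, retry: Y, err: Y}, done: ?Str.?Int.Y, ok: !Bool.&{ok: end, stop: Y, retry: Y}}, stop: &{stop: !Unit.!Int.Y, data: !Str.?Int.end}}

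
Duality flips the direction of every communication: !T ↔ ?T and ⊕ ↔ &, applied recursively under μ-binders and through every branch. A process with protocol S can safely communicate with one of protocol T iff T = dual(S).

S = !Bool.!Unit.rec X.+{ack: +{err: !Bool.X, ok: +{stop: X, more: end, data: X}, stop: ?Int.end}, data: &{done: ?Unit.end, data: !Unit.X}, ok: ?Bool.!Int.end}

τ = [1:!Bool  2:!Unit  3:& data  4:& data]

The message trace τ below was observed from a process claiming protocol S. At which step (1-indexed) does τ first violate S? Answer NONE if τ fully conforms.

3

[1] !Bool  ok  now at !Unit.rec X.…
[2] !Unit  ok  now at rec X.…
[3] got & data, protocol expects + ack or + data or + ok  ✗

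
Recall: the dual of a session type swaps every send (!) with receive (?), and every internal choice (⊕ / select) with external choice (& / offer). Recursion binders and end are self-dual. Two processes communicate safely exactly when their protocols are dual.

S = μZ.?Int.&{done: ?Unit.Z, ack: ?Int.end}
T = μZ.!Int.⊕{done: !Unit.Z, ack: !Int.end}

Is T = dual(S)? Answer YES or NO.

YES

μZ | μZ  ✓ (binder kept)
  ?Int | !Int  ✓
    &{done,ack} | ⊕{done,ack}  ✓ same labels
      • done:
        ?Unit | !Unit  ✓
          Z | Z  ✓
      • ack:
        ?Int | !Int  ✓
          end | end  ✓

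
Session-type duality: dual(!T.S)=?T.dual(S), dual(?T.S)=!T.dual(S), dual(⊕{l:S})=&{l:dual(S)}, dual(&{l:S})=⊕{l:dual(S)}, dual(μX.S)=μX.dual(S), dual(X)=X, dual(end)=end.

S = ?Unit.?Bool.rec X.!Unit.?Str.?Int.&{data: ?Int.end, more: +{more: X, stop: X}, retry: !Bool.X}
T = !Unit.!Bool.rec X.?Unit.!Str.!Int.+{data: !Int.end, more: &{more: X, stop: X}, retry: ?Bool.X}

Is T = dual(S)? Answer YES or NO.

YES

?Unit vs !Unit  ✓
  ?Bool vs !Bool  ✓
    rec X vs rec X  ✓ (μ self-dual)
      !Unit vs ?Unit  ✓
        ?Str vs !Str  ✓
          ?Int vs !Int  ✓
            &{data,more,retry} vs +{data,more,retry}  ✓ same labels
              • data:
                ?Int vs !Int  ✓
                  end vs end  ✓
              • more:
                +{more,stop} vs &{more,stop}  ✓ same labels
                  • more:
                    X vs X  ✓
                  • stop:
                    X vs X  ✓
              • retry:
                !Bool vs ?Bool  ✓
                  X vs X  ✓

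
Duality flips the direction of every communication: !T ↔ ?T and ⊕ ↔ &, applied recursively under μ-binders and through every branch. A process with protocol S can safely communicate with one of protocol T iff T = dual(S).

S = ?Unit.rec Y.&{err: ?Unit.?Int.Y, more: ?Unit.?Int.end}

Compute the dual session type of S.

?Unit → !Unit
  rec Y → rec Y  (binder kept)
    &{err,more} → +{err,more}  (external→internal)
      case err:
        ?Unit → !Unit
          ?Int → !Int
            Y ↦ Y
      case more:
        ?Unit → !Unit
          ?Int → !Int
            end ↦ end

!Unit.rec Y.+{err: !Unit.!Int.Y, more: !Unit.!Int.end}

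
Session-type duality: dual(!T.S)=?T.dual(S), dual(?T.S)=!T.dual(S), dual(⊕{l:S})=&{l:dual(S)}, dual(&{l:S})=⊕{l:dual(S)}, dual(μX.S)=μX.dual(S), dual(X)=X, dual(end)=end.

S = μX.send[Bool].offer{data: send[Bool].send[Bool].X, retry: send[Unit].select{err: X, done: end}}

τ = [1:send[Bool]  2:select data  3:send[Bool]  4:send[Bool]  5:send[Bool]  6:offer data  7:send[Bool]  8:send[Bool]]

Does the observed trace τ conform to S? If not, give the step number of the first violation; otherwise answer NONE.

2

@1 send[Bool]  ok  cont: offer{data: send[Bool].send[Bool].μX.…, retry: send[Unit].select{err: μX.…, done: end}}
@2 got select data, protocol expects offer data or offer retry  ✗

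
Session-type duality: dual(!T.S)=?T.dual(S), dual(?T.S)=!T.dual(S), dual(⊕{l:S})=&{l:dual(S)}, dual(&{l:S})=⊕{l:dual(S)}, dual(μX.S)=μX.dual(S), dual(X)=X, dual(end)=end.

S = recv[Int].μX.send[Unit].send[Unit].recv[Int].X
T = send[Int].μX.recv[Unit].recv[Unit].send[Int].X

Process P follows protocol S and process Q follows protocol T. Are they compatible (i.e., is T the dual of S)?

recv[Int] ‖ send[Int]  match
  μX ‖ μX  match (rec unchanged)
    send[Unit] ‖ recv[Unit]  match
      send[Unit] ‖ recv[Unit]  match
        recv[Int] ‖ send[Int]  match
          X ‖ X  match

YES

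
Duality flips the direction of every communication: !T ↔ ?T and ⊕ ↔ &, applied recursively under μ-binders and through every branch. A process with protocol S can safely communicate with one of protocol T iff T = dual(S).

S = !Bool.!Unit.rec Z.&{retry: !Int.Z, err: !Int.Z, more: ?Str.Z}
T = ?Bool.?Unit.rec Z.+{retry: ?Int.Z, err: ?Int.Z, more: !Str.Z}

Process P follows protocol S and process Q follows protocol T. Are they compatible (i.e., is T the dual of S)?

YES

!Bool | ?Bool  match
  !Unit | ?Unit  match
    rec Z | rec Z  match (binder kept)
      &{retry,err,more} | +{retry,err,more}  match same labels
        • retry:
          !Int | ?Int  match
            Z | Z  match
        • err:
          !Int | ?Int  match
            Z | Z  match
        • more:
          ?Str | !Str  match
            Z | Z  match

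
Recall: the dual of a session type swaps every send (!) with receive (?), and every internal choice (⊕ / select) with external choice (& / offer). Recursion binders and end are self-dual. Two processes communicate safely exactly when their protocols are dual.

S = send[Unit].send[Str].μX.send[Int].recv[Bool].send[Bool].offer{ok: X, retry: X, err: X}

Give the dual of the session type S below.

recv[Unit].recv[Str].μX.recv[Int].send[Bool].recv[Bool].select{ok: X, retry: X, err: X}

send[Unit] → recv[Unit]
  send[Str] → recv[Str]
    μX → μX  (binder kept)
      send[Int] → recv[Int]
        recv[Bool] → send[Bool]
          send[Bool] → recv[Bool]
            offer{ok,retry,err} → select{ok,retry,err}  (offer→select)
              case ok:
                X ↦ X
              case retry:
                X ↦ X
              case err:
                X ↦ X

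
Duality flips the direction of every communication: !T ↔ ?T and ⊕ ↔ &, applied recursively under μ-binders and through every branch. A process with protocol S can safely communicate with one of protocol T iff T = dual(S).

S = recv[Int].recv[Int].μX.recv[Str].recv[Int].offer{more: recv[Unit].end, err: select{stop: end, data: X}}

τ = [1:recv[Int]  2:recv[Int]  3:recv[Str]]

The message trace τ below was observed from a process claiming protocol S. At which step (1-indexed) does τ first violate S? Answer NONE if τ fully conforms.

step 1: recv[Int]  ✓  state: recv[Int].μX.…
step 2: recv[Int]  ✓  state: μX.…
step 3: recv[Str]  ✓  state: recv[Int].offer{more: recv[Unit].end, err: select{stop: end, data: μX.…}}
τ conforms to S (length 3)

NONE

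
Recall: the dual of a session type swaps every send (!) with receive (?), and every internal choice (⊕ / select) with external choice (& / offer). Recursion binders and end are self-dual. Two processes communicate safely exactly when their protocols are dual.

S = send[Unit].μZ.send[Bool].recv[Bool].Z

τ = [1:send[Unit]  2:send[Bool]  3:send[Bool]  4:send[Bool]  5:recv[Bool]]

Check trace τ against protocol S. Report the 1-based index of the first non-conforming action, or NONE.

@1 send[Unit]  ok  residual = μZ.…
@2 send[Bool]  ok  residual = recv[Bool].μZ.…
@3 got send[Bool], protocol expects recv[Bool]  ✗

3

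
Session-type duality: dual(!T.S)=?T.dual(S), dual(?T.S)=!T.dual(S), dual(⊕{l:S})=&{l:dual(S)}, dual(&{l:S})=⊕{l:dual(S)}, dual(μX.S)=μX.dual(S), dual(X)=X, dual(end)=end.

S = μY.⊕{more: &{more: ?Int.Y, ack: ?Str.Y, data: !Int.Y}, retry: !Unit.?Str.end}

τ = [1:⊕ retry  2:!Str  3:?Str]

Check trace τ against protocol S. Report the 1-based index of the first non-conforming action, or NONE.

2

@1 ⊕ retry  match  residual = !Unit.?Str.end
@2 got !Str, protocol expects !Unit  ✗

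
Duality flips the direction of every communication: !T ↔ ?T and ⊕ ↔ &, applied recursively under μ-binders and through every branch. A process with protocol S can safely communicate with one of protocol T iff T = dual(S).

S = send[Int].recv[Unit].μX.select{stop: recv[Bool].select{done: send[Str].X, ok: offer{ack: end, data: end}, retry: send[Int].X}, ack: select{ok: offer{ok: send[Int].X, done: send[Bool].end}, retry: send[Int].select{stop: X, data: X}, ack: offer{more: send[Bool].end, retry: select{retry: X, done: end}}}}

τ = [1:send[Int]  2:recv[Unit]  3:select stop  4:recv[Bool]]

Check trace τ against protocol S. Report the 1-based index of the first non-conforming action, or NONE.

@1 send[Int]  ✓  now at recv[Unit].μX.…
@2 recv[Unit]  ✓  now at μX.…
@3 select stop  ✓  now at recv[Bool].select{done: send[Str].μX.…, ok: offer{ack: end, data: end}, retry: send[Int].μX.…}
@4 recv[Bool]  ✓  now at select{done: send[Str].μX.…, ok: offer{ack: end, data: end}, retry: send[Int].μX.…}
trace exhausted — no violation

NONE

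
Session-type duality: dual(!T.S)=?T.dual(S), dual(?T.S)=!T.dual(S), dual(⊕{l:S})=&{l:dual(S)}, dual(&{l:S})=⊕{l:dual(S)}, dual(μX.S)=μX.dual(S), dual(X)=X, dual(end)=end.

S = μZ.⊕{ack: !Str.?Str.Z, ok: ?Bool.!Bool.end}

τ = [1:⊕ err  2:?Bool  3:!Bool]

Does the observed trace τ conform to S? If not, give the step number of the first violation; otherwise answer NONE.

step 1: got ⊕ err, protocol expects ⊕ ack or ⊕ ok  ✗

1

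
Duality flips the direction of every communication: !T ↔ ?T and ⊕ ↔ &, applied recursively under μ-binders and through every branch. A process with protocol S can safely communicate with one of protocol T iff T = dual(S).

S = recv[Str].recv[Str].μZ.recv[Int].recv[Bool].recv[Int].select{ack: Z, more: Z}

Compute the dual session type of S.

recv[Str] → send[Str]
  recv[Str] → send[Str]
    μZ → μZ  (binder kept)
      recv[Int] → send[Int]
        recv[Bool] → send[Bool]
          recv[Int] → send[Int]
            select{ack,more} → offer{ack,more}  (select→offer)
              • ack:
                dual(Z) = Z
              • more:
                dual(Z) = Z

send[Str].send[Str].μZ.send[Int].send[Bool].send[Int].offer{ack: Z, more: Z}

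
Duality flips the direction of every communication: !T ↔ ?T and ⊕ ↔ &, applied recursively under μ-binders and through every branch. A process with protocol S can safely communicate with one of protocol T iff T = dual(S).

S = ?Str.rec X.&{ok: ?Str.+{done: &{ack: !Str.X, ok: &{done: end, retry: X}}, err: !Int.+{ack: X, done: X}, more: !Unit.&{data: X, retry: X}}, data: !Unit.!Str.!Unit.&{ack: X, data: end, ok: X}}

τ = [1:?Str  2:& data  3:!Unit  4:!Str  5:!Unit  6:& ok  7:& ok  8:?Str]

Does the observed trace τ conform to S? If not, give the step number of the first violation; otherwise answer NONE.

NONE

step 1: ?Str  match  state: rec X.…
step 2: & data  match  state: !Unit.!Str.!Unit.&{ack: rec X.…, data: end, ok: rec X.…}
step 3: !Unit  match  state: !Str.!Unit.&{ack: rec X.…, data: end, ok: rec X.…}
step 4: !Str  match  state: !Unit.&{ack: rec X.…, data: end, ok: rec X.…}
step 5: !Unit  match  state: &{ack: rec X.…, data: end, ok: rec X.…}
step 6: & ok  match  state: rec X.…
step 7: & ok  match  state: ?Str.+{done: &{ack: !Str.rec X.…, ok: &{done: end, retry: rec X.…}}, err: !Int.+{ack: rec X.…, done: rec X.…}, more: !Unit.&{data: rec X.…, retry: rec X.…}}
step 8: ?Str  match  state: +{done: &{ack: !Str.rec X.…, ok: &{done: end, retry: rec X.…}}, err: !Int.+{ack: rec X.…, done: rec X.…}, more: !Unit.&{data: rec X.…, retry: rec X.…}}
all 8 steps conform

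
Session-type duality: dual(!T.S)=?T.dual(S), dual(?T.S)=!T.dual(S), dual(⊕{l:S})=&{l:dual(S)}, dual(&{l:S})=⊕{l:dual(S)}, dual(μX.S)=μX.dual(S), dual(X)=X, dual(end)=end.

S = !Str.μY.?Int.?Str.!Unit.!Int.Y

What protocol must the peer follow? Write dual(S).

!Str = ?Str
  μY = μY  (μ self-dual)
    ?Int = !Int
      ?Str = !Str
        !Unit = ?Unit
          !Int = ?Int
            dual(Y) = Y

?Str.μY.!Int.!Str.?Unit.?Int.Y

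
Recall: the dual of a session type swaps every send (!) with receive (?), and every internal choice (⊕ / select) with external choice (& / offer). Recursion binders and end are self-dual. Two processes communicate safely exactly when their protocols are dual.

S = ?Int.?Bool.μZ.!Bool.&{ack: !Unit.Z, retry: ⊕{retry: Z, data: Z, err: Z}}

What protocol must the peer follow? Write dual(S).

?Int → !Int
  ?Bool → !Bool
    μZ → μZ  (μ self-dual)
      !Bool → ?Bool
        &{ack,retry} → ⊕{ack,retry}  (offer→select)
          [ack]
            !Unit → ?Unit
              dual(Z) = Z
          [retry]
            ⊕{retry,data,err} → &{retry,data,err}  (internal→external)
              [retry]
                dual(Z) = Z
              [data]
                dual(Z) = Z
              [err]
                dual(Z) = Z

!Int.!Bool.μZ.?Bool.⊕{ack: ?Unit.Z, retry: &{retry: Z, data: Z, err: Z}}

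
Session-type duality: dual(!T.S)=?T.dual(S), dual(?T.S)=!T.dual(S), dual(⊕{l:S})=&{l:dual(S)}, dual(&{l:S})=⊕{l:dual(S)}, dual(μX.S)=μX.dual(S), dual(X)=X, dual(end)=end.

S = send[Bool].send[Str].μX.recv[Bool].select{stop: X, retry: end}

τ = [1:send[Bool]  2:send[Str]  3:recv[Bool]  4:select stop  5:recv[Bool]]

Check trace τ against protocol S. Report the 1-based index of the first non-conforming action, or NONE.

NONE

@1 send[Bool]  ✓  now at send[Str].μX.…
@2 send[Str]  ✓  now at μX.…
@3 recv[Bool]  ✓  now at select{stop: μX.…, retry: end}
@4 select stop  ✓  now at μX.…
@5 recv[Bool]  ✓  now at select{stop: μX.…, retry: end}
all 5 steps conform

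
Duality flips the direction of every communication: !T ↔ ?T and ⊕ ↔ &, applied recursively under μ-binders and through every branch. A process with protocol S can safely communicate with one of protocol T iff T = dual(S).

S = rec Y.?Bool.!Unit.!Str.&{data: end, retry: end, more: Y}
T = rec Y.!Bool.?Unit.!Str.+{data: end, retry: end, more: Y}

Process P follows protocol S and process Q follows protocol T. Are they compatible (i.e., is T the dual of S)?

NO

rec Y | rec Y  ok (μ self-dual)
  ?Bool | !Bool  ok
    !Unit | ?Unit  ok
      !Str | !Str  ✗ same direction on both sides — not dual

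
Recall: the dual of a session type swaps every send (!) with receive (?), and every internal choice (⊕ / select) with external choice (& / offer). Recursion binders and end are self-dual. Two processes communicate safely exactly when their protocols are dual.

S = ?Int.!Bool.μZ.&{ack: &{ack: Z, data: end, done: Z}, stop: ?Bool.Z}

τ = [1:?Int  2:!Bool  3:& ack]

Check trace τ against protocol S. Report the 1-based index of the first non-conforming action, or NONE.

NONE

step 1: ?Int  ok  now at !Bool.μZ.…
step 2: !Bool  ok  now at μZ.…
step 3: & ack  ok  now at &{ack: μZ.…, data: end, done: μZ.…}
all 3 steps conform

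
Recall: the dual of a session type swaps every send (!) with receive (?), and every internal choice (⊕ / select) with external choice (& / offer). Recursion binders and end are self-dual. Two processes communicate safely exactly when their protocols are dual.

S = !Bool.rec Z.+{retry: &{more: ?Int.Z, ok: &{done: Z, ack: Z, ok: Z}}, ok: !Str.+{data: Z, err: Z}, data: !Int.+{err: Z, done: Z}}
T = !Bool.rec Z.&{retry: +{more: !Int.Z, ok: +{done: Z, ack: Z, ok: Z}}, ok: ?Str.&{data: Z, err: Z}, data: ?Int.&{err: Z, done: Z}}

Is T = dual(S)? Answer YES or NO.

NO

!Bool vs !Bool  ✗ same direction on both sides — not dual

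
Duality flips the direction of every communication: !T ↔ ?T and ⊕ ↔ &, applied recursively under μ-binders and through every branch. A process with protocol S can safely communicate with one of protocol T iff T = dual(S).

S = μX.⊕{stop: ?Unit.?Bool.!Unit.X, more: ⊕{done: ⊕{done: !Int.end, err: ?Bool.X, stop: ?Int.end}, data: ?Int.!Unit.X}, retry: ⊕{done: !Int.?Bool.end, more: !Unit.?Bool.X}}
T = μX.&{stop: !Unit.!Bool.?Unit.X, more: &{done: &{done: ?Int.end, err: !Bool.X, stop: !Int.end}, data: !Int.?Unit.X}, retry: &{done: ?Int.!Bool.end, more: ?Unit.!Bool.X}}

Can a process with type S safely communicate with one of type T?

YES

μX vs μX  match (μ self-dual)
  ⊕{stop,more,retry} vs &{stop,more,retry}  match same labels
    • stop:
      ?Unit vs !Unit  match
        ?Bool vs !Bool  match
          !Unit vs ?Unit  match
            X vs X  match
    • more:
      ⊕{done,data} vs &{done,data}  match same labels
        • done:
          ⊕{done,err,stop} vs &{done,err,stop}  match same labels
            • done:
              !Int vs ?Int  match
                end vs end  match
            • err:
              ?Bool vs !Bool  match
                X vs X  match
            • stop:
              ?Int vs !Int  match
                end vs end  match
        • data:
          ?Int vs !Int  match
            !Unit vs ?Unit  match
              X vs X  match
    • retry:
      ⊕{done,more} vs &{done,more}  match same labels
        • done:
          !Int vs ?Int  match
            ?Bool vs !Bool  match
              end vs end  match
        • more:
          !Unit vs ?Unit  match
            ?Bool vs !Bool  match
              X vs X  match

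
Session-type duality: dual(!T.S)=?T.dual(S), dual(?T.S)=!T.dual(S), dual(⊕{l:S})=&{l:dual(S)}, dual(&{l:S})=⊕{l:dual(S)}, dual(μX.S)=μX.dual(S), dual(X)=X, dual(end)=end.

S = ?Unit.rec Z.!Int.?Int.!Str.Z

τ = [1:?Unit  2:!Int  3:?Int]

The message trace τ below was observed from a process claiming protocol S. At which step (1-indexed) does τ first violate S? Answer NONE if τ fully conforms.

step 1: ?Unit  ok  residual = rec Z.…
step 2: !Int  ok  residual = ?Int.!Str.rec Z.…
step 3: ?Int  ok  residual = !Str.rec Z.…
all 3 steps conform

NONE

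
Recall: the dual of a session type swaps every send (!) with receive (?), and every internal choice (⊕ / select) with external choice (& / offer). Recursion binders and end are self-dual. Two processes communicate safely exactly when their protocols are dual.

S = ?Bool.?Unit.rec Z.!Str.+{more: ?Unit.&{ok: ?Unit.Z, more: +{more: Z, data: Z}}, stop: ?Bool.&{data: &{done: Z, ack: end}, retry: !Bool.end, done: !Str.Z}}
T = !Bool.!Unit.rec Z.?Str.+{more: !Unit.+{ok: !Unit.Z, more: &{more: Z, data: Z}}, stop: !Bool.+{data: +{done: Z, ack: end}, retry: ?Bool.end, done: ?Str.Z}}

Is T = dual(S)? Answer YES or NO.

NO

?Bool vs !Bool  ok
  ?Unit vs !Unit  ok
    rec Z vs rec Z  ok (μ self-dual)
      !Str vs ?Str  ok
        +{more,stop} vs +{more,stop}  ✗ choice polarity not flipped — not dual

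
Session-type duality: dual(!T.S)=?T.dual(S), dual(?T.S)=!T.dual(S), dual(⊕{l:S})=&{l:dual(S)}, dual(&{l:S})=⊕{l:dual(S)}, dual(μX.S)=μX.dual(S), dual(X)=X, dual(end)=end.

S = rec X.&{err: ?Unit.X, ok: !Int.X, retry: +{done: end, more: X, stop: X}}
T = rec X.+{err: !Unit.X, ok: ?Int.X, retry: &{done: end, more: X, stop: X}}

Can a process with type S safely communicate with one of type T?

rec X vs rec X  ✓ (rec unchanged)
  &{err,ok,retry} vs +{err,ok,retry}  ✓ same labels
    [err]
      ?Unit vs !Unit  ✓
        X vs X  ✓
    [ok]
      !Int vs ?Int  ✓
        X vs X  ✓
    [retry]
      +{done,more,stop} vs &{done,more,stop}  ✓ same labels
        [done]
          end vs end  ✓
        [more]
          X vs X  ✓
        [stop]
          X vs X  ✓

YES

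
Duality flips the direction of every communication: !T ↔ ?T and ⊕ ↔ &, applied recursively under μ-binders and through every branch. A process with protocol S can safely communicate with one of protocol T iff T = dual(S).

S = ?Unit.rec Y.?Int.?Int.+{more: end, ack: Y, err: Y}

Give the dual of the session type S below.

?Unit → !Unit
  rec Y → rec Y  (binder kept)
    ?Int → !Int
      ?Int → !Int
        +{more,ack,err} → &{more,ack,err}  (⊕→&)
          [more]
            dual(end) = end
          [ack]
            dual(Y) = Y
          [err]
            dual(Y) = Y

!Unit.rec Y.!Int.!Int.&{more: end, ack: Y, err: Y}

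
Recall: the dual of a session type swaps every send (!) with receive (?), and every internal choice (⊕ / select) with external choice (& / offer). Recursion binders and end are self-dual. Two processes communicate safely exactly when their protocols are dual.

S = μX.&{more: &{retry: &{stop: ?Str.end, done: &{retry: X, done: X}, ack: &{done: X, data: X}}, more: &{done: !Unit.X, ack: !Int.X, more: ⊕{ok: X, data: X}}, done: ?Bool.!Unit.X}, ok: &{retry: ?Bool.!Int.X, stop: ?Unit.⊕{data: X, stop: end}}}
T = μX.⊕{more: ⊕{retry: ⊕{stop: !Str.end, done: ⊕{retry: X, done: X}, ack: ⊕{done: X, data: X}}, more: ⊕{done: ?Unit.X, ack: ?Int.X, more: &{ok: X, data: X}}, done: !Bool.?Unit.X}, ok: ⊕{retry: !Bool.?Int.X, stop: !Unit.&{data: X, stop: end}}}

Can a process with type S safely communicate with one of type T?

YES

μX vs μX  ok (rec unchanged)
  &{more,ok} vs ⊕{more,ok}  ok label sets agree
    case more:
      &{retry,more,done} vs ⊕{retry,more,done}  ok label sets agree
        case retry:
          &{stop,done,ack} vs ⊕{stop,done,ack}  ok label sets agree
            case stop:
              ?Str vs !Str  ok
                end vs end  ok
            case done:
              &{retry,done} vs ⊕{retry,done}  ok label sets agree
                case retry:
                  X vs X  ok
                case done:
                  X vs X  ok
            case ack:
              &{done,data} vs ⊕{done,data}  ok label sets agree
                case done:
                  X vs X  ok
                case data:
                  X vs X  ok
        case more:
          &{done,ack,more} vs ⊕{done,ack,more}  ok label sets agree
            case done:
              !Unit vs ?Unit  ok
                X vs X  ok
            case ack:
              !Int vs ?Int  ok
                X vs X  ok
            case more:
              ⊕{ok,data} vs &{ok,data}  ok label sets agree
                case ok:
                  X vs X  ok
                case data:
                  X vs X  ok
        case done:
          ?Bool vs !Bool  ok
            !Unit vs ?Unit  ok
              X vs X  ok
    case ok:
      &{retry,stop} vs ⊕{retry,stop}  ok label sets agree
        case retry:
          ?Bool vs !Bool  ok
            !Int vs ?Int  ok
              X vs X  ok
        case stop:
          ?Unit vs !Unit  ok
            ⊕{data,stop} vs &{data,stop}  ok label sets agree
              case data:
                X vs X  ok
              case stop:
                end vs end  ok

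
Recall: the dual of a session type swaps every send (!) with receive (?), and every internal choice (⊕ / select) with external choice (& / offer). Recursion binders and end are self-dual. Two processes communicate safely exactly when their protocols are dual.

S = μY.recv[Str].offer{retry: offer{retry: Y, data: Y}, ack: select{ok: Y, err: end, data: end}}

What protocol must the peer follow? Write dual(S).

μY.send[Str].select{retry: select{retry: Y, data: Y}, ack: offer{ok: Y, err: end, data: end}}

μY ↦ μY  (rec unchanged)
  recv[Str] ↦ send[Str]
    offer{retry,ack} ↦ select{retry,ack}  (offer→select)
      • retry:
        offer{retry,data} ↦ select{retry,data}  (offer→select)
          • retry:
            Y ↦ Y
          • data:
            Y ↦ Y
      • ack:
        select{ok,err,data} ↦ offer{ok,err,data}  (⊕→&)
          • ok:
            Y ↦ Y
          • err:
            end ↦ end
          • data:
            end ↦ end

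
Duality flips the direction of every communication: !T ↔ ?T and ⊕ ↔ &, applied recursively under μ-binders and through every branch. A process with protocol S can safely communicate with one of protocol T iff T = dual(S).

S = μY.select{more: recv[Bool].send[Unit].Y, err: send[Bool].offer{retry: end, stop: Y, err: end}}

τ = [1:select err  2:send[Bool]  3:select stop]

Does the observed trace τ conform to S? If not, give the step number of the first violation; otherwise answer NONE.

@1 select err  match  residual = send[Bool].offer{retry: end, stop: μY.…, err: end}
@2 send[Bool]  match  residual = offer{retry: end, stop: μY.…, err: end}
@3 got select stop, protocol expects offer retry or offer stop or offer err  ✗

3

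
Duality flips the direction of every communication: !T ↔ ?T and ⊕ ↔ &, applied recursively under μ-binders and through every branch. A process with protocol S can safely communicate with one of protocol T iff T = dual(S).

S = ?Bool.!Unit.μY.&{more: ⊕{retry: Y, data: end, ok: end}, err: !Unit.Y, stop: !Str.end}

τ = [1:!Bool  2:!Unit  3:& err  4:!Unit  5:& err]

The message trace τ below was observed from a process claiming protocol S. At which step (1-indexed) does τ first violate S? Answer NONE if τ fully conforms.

1

step 1: got !Bool, protocol expects ?Bool  ✗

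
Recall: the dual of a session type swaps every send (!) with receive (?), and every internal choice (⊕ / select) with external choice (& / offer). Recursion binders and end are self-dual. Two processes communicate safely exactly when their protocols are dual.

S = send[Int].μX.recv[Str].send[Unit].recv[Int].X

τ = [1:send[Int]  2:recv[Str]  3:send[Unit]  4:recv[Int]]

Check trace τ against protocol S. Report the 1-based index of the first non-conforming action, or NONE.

NONE

step 1: send[Int]  match  cont: μX.…
step 2: recv[Str]  match  cont: send[Unit].recv[Int].μX.…
step 3: send[Unit]  match  cont: recv[Int].μX.…
step 4: recv[Int]  match  cont: μX.…
τ conforms to S (length 4)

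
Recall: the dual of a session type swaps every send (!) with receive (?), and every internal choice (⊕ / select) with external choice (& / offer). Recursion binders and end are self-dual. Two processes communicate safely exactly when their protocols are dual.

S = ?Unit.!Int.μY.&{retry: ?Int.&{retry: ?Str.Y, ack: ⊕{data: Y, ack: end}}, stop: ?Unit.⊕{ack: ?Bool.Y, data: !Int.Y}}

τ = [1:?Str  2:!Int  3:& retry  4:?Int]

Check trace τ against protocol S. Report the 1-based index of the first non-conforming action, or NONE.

1

step 1: got ?Str, protocol expects ?Unit  ✗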